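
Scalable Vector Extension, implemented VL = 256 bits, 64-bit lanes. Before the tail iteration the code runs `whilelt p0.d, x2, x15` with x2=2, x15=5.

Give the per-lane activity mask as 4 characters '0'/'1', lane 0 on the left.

register lanes = 256/64 = 4
p0[j] = (2+j < 5); true for j=0..2 → 3 lanes set
bits (lane 0 leftmost): 1110

predicate = 1110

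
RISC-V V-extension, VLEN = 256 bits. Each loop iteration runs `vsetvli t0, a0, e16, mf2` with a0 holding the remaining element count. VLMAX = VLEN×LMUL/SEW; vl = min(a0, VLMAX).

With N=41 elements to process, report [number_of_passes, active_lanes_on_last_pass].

[iterations, last_vl] = [6, 1]

lanes per group: 256·1/2/16 = 8
41 elements at 8/iter → 6 passes, remainder 1 on the last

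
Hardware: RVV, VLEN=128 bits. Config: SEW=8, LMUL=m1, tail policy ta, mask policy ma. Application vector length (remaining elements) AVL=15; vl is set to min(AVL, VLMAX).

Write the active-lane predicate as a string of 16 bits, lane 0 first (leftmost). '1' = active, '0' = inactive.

VLMAX = (128 × 1) / 8 = 16 lanes
AVL=15 ≤ VLMAX=16, so vl = 15
bits (lane 0 leftmost): 1111111111111110

predicate = 1111111111111110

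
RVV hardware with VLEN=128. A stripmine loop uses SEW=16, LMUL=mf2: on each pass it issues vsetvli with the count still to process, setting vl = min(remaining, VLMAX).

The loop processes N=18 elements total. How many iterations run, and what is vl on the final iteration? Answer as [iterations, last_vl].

[iterations, last_vl] = [5, 2]

VLMAX = VLEN×LMUL/SEW = 128×1/2/16 = 4
iterations = ceil(18/4) = 5; final-pass vl = 2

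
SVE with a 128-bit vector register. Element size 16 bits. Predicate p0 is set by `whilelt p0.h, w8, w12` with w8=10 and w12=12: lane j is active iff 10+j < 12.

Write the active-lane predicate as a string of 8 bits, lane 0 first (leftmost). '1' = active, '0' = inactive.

register lanes = 128/16 = 8
p0[j] = (10+j < 12); true for j=0..1 → 2 lanes set
bits (lane 0 leftmost): 11000000

predicate = 11000000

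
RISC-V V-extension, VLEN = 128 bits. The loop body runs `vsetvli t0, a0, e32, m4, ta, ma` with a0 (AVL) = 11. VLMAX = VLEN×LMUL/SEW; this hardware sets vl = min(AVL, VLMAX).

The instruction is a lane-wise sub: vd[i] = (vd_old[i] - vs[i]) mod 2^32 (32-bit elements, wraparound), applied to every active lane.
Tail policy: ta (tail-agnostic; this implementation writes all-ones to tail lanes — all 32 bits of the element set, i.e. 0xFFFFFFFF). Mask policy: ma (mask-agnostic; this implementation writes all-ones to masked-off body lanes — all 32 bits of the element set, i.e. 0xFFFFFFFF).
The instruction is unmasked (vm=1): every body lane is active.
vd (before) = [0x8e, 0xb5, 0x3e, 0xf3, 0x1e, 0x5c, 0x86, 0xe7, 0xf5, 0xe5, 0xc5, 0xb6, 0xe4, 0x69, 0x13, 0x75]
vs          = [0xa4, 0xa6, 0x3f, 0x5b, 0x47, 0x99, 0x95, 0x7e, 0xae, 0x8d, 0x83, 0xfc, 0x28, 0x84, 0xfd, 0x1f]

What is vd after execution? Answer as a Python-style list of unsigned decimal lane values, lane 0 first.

VLMAX = (128 × 4) / 32 = 16 lanes
vl ← min(11, 16) = 11
  i=0: sub(0x8e,0xa4) → 4294967274
  i=1: sub(0xb5,0xa6) → 15
  i=2: sub(0x3e,0x3f) → 4294967295
  i=3: sub(0xf3,0x5b) → 152
  i=4: sub(0x1e,0x47) → 4294967255
  i=5: sub(0x5c,0x99) → 4294967235
  i=6: sub(0x86,0x95) → 4294967281
  i=7: sub(0xe7,0x7e) → 105
  i=8: sub(0xf5,0xae) → 71
  i=9: sub(0xe5,0x8d) → 88
  i=10: sub(0xc5,0x83) → 66
  i=11: tail/ones → 4294967295
  i=12: tail/ones → 4294967295
  i=13: tail/ones → 4294967295
  i=14: tail/ones → 4294967295
  i=15: tail/ones → 4294967295

vd = [4294967274, 15, 4294967295, 152, 4294967255, 4294967235, 4294967281, 105, 71, 88, 66, 4294967295, 4294967295, 4294967295, 4294967295, 4294967295]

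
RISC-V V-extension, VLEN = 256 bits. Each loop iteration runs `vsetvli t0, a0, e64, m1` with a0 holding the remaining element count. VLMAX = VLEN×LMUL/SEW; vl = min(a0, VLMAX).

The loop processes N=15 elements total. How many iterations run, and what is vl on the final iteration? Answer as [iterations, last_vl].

VLMAX = VLEN×LMUL/SEW = 256×1/64 = 4
iterations = ceil(15/4) = 4; final-pass vl = 3

[iterations, last_vl] = [4, 3]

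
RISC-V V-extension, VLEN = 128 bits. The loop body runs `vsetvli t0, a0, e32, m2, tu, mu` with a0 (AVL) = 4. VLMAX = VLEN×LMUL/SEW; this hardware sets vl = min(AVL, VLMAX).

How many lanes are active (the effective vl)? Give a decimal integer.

vl = 4

VLMAX = VLEN×LMUL/SEW = 128×2/32 = 8
vl = min(AVL, VLMAX) = min(4, 8) = 4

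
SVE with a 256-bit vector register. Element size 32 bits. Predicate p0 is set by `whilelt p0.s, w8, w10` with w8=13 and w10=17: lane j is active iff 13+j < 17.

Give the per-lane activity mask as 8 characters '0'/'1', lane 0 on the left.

256-bit reg / 32-bit elem → 8 lanes
p0[j] = (13+j < 17); true for j=0..3 → 4 lanes set
bits (lane 0 leftmost): 11110000

predicate = 11110000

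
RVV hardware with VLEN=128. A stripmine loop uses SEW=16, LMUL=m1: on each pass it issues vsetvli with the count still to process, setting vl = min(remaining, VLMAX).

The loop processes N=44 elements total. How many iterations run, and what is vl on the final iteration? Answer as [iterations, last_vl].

VLMAX = (128 × 1) / 16 = 8 lanes
N=44: ⌈44/8⌉ = 6 iters; last vl = 44 − 5×8 = 4

[iterations, last_vl] = [6, 4]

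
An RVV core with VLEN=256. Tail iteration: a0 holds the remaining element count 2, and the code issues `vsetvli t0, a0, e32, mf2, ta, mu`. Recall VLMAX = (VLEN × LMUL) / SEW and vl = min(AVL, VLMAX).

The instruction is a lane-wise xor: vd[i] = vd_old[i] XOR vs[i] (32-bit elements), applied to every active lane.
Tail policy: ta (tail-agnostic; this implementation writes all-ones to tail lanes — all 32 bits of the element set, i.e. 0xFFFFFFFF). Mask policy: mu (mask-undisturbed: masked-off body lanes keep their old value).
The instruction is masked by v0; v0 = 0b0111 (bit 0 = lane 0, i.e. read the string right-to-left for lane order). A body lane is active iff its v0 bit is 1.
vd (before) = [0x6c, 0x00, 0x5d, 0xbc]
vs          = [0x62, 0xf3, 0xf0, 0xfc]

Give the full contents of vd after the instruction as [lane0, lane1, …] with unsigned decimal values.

lanes per group: 256·1/2/32 = 4
vl = min(AVL, VLMAX) = min(2, 4) = 2
lane  0: xor(0x6c,0x62) ⇒ 0x0e
lane  1: xor(0x00,0xf3) ⇒ 0xf3
lane  2: tail/ones ⇒ 0xffffffff
lane  3: tail/ones ⇒ 0xffffffff

vd = [14, 243, 4294967295, 4294967295]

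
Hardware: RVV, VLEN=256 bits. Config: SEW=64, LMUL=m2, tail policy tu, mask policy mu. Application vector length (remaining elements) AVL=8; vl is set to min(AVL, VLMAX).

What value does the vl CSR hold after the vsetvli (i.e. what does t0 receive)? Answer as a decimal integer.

VLMAX = (256 × 2) / 64 = 8 lanes
vl = min(AVL, VLMAX) = min(8, 8) = 8

vl = 8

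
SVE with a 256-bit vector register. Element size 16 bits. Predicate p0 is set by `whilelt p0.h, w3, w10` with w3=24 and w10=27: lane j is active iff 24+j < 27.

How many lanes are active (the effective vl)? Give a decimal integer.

vl = 3

256-bit reg / 16-bit elem → 16 lanes
active while 24+j < 27, i.e. j ∈ [0,3) capped at 16 ⇒ 3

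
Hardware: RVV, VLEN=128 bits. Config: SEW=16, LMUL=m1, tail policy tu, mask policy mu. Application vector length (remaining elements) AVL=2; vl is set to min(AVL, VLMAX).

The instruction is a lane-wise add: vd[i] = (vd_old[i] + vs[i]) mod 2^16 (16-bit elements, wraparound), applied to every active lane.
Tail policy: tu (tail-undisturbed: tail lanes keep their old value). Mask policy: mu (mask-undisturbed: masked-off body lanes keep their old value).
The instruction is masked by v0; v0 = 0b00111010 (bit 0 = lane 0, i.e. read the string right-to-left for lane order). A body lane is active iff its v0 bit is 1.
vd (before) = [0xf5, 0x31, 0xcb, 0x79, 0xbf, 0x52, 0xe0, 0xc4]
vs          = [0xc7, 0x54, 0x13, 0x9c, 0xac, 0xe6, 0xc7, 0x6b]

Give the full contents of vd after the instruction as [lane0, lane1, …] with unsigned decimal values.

vd = [245, 133, 203, 121, 191, 82, 224, 196]

lanes per group: 128·1/16 = 8
vl ← min(2, 8) = 2
lane  0: mask-off/keep ⇒ 0xf5
lane  1: add(0x31,0x54) ⇒ 0x85
lane  2: tail/keep ⇒ 0xcb
lane  3: tail/keep ⇒ 0x79
lane  4: tail/keep ⇒ 0xbf
lane  5: tail/keep ⇒ 0x52
lane  6: tail/keep ⇒ 0xe0
lane  7: tail/keep ⇒ 0xc4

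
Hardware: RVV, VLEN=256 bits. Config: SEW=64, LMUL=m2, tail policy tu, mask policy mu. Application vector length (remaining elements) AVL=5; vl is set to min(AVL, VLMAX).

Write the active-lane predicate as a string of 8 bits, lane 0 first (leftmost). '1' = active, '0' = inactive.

predicate = 11111000

VLMAX = VLEN×LMUL/SEW = 256×2/64 = 8
vl ← min(5, 8) = 5
bits (lane 0 leftmost): 11111000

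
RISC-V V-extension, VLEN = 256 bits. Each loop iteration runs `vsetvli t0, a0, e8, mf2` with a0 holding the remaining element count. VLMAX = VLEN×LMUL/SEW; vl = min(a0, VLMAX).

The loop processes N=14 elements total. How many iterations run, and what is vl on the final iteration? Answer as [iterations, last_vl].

[iterations, last_vl] = [1, 14]

VLMAX = (256 × 1/2) / 8 = 16 lanes
iterations = ceil(14/16) = 1; final-pass vl = 14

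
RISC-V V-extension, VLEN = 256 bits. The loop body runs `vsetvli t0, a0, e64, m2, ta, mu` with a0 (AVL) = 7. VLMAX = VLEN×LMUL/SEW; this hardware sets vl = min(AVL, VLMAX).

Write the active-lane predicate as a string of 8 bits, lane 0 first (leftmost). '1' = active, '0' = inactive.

VLMAX = VLEN×LMUL/SEW = 256×2/64 = 8
vl ← min(7, 8) = 7
bits (lane 0 leftmost): 11111110

predicate = 11111110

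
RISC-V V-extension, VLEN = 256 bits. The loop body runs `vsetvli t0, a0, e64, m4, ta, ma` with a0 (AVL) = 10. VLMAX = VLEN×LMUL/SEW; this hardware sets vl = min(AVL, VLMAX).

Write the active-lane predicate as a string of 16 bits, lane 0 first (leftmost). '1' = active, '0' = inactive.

VLMAX = (256 × 4) / 64 = 16 lanes
vl ← min(10, 16) = 10
bits (lane 0 leftmost): 1111111111000000

predicate = 1111111111000000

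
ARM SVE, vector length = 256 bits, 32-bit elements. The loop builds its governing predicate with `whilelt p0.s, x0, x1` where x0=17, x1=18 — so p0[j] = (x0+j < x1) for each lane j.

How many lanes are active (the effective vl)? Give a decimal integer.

register lanes = 256/32 = 8
whilelt: lane j active iff 17+j < 18 → j < 1 → 1 active

vl = 1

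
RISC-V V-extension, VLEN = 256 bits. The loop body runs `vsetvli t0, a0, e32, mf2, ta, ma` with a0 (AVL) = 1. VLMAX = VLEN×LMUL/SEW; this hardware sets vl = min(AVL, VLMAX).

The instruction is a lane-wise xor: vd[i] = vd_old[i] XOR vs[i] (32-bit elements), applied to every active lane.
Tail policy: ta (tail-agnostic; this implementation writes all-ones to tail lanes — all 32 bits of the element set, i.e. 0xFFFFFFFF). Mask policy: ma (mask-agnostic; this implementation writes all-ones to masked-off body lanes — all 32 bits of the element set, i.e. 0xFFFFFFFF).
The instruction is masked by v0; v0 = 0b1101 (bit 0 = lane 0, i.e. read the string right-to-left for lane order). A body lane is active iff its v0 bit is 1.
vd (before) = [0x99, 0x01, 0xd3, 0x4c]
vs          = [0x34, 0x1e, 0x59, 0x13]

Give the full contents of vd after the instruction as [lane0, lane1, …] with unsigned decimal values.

lanes per group: 256·1/2/32 = 4
vl = min(AVL, VLMAX) = min(1, 4) = 1
  i=0: xor(0x99,0x34) → 173
  i=1: tail/ones → 4294967295
  i=2: tail/ones → 4294967295
  i=3: tail/ones → 4294967295

vd = [173, 4294967295, 4294967295, 4294967295]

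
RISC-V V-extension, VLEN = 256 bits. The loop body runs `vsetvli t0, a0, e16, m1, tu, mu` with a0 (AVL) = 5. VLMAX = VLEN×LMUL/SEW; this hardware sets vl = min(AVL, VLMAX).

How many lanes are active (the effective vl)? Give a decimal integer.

VLMAX = (256 × 1) / 16 = 16 lanes
vl = min(AVL, VLMAX) = min(5, 16) = 5

vl = 5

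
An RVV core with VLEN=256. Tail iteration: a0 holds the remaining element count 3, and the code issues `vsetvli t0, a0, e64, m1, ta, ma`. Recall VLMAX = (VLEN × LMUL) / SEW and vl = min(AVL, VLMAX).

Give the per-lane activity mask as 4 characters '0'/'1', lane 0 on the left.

predicate = 1110

VLMAX = VLEN×LMUL/SEW = 256×1/64 = 4
vl = min(AVL, VLMAX) = min(3, 4) = 3
bits (lane 0 leftmost): 1110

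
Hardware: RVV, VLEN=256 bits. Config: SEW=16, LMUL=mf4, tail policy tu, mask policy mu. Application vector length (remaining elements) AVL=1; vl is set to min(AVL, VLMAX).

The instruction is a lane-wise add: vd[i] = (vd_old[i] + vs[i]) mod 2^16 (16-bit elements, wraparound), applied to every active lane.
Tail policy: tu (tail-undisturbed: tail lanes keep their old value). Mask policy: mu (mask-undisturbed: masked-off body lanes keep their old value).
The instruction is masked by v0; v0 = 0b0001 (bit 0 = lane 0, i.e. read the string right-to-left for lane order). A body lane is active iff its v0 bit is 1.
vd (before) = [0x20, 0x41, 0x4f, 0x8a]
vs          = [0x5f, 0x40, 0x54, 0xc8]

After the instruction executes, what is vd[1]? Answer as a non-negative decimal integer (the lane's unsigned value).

VLMAX = VLEN×LMUL/SEW = 256×1/4/16 = 4
AVL=1 ≤ VLMAX=4, so vl = 1
vd[0] add(0x20,0x5f) -> 0x7f
vd[1] tail/keep -> 0x41
vd[2] tail/keep -> 0x4f
vd[3] tail/keep -> 0x8a

vd[1] = 65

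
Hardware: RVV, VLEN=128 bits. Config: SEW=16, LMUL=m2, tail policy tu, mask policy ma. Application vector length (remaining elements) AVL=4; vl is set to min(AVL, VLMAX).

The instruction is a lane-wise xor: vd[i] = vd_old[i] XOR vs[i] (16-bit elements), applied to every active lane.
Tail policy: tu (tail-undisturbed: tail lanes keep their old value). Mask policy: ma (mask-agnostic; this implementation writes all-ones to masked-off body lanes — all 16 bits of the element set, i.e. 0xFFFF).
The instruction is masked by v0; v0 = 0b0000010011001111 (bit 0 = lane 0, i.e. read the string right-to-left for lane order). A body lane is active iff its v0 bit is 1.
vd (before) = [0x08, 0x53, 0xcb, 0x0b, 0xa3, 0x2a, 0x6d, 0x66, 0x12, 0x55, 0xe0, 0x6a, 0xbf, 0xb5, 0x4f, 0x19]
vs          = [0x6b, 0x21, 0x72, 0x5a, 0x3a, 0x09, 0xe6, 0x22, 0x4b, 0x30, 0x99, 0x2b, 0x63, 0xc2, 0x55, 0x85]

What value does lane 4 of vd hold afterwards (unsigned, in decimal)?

vd[4] = 163

lanes per group: 128·2/16 = 16
AVL=4 ≤ VLMAX=16, so vl = 4
lane  0: xor(0x08,0x6b) ⇒ 0x63
lane  1: xor(0x53,0x21) ⇒ 0x72
lane  2: xor(0xcb,0x72) ⇒ 0xb9
lane  3: xor(0x0b,0x5a) ⇒ 0x51
lane  4: tail/keep ⇒ 0xa3
lane  5: tail/keep ⇒ 0x2a
lane  6: tail/keep ⇒ 0x6d
lane  7: tail/keep ⇒ 0x66
lane  8: tail/keep ⇒ 0x12
lane  9: tail/keep ⇒ 0x55
lane 10: tail/keep ⇒ 0xe0
lane 11: tail/keep ⇒ 0x6a
lane 12: tail/keep ⇒ 0xbf
lane 13: tail/keep ⇒ 0xb5
lane 14: tail/keep ⇒ 0x4f
lane 15: tail/keep ⇒ 0x19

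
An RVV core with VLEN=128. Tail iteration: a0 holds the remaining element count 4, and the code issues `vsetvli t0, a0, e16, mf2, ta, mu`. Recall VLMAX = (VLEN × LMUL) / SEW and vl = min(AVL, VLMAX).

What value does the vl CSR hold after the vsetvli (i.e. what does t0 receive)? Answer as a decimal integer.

vl = 4

VLMAX = VLEN×LMUL/SEW = 128×1/2/16 = 4
vl ← min(4, 4) = 4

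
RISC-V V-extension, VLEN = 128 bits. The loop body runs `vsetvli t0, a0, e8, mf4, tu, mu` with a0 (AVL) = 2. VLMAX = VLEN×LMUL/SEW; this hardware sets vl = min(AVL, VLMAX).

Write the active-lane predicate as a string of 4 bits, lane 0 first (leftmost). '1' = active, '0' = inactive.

predicate = 1100

lanes per group: 128·1/4/8 = 4
AVL=2 ≤ VLMAX=4, so vl = 2
bits (lane 0 leftmost): 1100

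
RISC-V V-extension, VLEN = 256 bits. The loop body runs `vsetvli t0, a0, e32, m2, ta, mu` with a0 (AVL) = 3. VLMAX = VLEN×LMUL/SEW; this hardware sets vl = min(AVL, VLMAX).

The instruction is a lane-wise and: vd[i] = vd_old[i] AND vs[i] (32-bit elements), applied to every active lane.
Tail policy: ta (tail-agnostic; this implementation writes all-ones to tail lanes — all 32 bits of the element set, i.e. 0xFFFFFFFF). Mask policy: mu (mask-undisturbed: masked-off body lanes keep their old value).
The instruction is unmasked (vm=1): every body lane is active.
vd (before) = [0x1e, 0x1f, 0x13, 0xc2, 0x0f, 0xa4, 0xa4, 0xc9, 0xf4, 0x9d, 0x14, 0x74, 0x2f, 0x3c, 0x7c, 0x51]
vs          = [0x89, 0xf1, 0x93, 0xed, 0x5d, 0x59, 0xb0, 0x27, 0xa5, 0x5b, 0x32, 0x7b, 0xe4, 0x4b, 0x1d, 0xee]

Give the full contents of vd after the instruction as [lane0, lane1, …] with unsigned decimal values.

vd = [8, 17, 19, 4294967295, 4294967295, 4294967295, 4294967295, 4294967295, 4294967295, 4294967295, 4294967295, 4294967295, 4294967295, 4294967295, 4294967295, 4294967295]

VLMAX = VLEN×LMUL/SEW = 256×2/32 = 16
vl ← min(3, 16) = 3
[0] and(0x1e,0x89) = 0x08
[1] and(0x1f,0xf1) = 0x11
[2] and(0x13,0x93) = 0x13
[3] tail/ones = 0xffffffff
[4] tail/ones = 0xffffffff
[5] tail/ones = 0xffffffff
[6] tail/ones = 0xffffffff
[7] tail/ones = 0xffffffff
[8] tail/ones = 0xffffffff
[9] tail/ones = 0xffffffff
[10] tail/ones = 0xffffffff
[11] tail/ones = 0xffffffff
[12] tail/ones = 0xffffffff
[13] tail/ones = 0xffffffff
[14] tail/ones = 0xffffffff
[15] tail/ones = 0xffffffff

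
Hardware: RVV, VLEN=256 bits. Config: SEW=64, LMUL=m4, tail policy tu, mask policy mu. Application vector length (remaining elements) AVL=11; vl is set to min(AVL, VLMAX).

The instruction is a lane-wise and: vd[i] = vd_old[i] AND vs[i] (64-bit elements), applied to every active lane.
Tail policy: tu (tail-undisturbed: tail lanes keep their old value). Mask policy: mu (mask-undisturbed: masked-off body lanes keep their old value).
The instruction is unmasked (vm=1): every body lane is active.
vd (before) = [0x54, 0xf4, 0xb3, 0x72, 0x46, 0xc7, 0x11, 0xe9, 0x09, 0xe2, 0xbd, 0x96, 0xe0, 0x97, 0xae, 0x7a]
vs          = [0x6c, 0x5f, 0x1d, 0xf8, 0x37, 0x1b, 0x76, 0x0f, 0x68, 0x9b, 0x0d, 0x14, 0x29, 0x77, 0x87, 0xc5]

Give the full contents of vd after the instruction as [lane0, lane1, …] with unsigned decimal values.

VLMAX = VLEN×LMUL/SEW = 256×4/64 = 16
vl ← min(11, 16) = 11
lane  0: and(0x54,0x6c) ⇒ 0x44
lane  1: and(0xf4,0x5f) ⇒ 0x54
lane  2: and(0xb3,0x1d) ⇒ 0x11
lane  3: and(0x72,0xf8) ⇒ 0x70
lane  4: and(0x46,0x37) ⇒ 0x06
lane  5: and(0xc7,0x1b) ⇒ 0x03
lane  6: and(0x11,0x76) ⇒ 0x10
lane  7: and(0xe9,0x0f) ⇒ 0x09
lane  8: and(0x09,0x68) ⇒ 0x08
lane  9: and(0xe2,0x9b) ⇒ 0x82
lane 10: and(0xbd,0x0d) ⇒ 0x0d
lane 11: tail/keep ⇒ 0x96
lane 12: tail/keep ⇒ 0xe0
lane 13: tail/keep ⇒ 0x97
lane 14: tail/keep ⇒ 0xae
lane 15: tail/keep ⇒ 0x7a

vd = [68, 84, 17, 112, 6, 3, 16, 9, 8, 130, 13, 150, 224, 151, 174, 122]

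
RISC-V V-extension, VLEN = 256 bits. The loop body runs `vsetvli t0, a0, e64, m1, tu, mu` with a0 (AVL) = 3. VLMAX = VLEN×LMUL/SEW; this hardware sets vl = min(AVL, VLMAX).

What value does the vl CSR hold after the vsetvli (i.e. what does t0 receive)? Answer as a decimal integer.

lanes per group: 256·1/64 = 4
AVL=3 ≤ VLMAX=4, so vl = 3

vl = 3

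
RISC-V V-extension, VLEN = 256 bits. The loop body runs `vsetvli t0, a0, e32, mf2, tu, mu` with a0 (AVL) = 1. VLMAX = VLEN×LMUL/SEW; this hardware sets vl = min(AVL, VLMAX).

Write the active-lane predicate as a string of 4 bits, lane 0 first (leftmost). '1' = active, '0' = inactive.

VLMAX = (256 × 1/2) / 32 = 4 lanes
vl = min(AVL, VLMAX) = min(1, 4) = 1
bits (lane 0 leftmost): 1000

predicate = 1000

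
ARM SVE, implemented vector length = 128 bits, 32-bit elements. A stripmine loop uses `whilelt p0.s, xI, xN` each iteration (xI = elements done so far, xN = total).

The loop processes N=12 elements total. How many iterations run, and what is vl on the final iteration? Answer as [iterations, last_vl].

128-bit reg / 32-bit elem → 4 lanes
N=12: ⌈12/4⌉ = 3 iters; last vl = 12 − 2×4 = 4

[iterations, last_vl] = [3, 4]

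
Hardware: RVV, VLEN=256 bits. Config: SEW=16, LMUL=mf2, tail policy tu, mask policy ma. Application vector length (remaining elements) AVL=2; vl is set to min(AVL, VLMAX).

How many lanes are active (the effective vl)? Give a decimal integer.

vl = 2

VLMAX = VLEN×LMUL/SEW = 256×1/2/16 = 8
vl ← min(2, 8) = 2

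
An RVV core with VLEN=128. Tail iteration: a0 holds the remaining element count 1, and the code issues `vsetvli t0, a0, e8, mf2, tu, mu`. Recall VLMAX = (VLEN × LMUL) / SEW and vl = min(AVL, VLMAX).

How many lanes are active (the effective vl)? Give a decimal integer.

vl = 1

VLMAX = VLEN×LMUL/SEW = 128×1/2/8 = 8
vl ← min(1, 8) = 1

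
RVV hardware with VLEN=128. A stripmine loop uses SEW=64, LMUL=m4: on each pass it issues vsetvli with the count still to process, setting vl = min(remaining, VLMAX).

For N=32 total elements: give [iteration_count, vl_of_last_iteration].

VLMAX = VLEN×LMUL/SEW = 128×4/64 = 8
32 elements at 8/iter → 4 passes, remainder 8 on the last

[iterations, last_vl] = [4, 8]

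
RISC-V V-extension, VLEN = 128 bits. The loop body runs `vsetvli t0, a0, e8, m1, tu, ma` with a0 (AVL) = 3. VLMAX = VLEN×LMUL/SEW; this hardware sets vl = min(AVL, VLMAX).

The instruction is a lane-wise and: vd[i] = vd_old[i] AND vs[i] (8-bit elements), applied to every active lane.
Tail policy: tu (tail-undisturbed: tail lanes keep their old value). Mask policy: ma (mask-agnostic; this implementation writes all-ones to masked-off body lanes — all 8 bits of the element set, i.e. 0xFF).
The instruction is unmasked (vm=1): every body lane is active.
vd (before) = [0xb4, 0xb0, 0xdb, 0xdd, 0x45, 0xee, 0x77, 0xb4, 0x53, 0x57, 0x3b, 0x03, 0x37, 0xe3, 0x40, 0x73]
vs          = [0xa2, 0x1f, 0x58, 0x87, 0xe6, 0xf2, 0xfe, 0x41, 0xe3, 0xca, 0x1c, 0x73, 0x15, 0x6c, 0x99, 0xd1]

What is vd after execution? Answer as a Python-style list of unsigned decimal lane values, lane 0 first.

lanes per group: 128·1/8 = 16
vl ← min(3, 16) = 3
[0] and(0xb4,0xa2) = 0xa0
[1] and(0xb0,0x1f) = 0x10
[2] and(0xdb,0x58) = 0x58
[3] tail/keep = 0xdd
[4] tail/keep = 0x45
[5] tail/keep = 0xee
[6] tail/keep = 0x77
[7] tail/keep = 0xb4
[8] tail/keep = 0x53
[9] tail/keep = 0x57
[10] tail/keep = 0x3b
[11] tail/keep = 0x03
[12] tail/keep = 0x37
[13] tail/keep = 0xe3
[14] tail/keep = 0x40
[15] tail/keep = 0x73

vd = [160, 16, 88, 221, 69, 238, 119, 180, 83, 87, 59, 3, 55, 227, 64, 115]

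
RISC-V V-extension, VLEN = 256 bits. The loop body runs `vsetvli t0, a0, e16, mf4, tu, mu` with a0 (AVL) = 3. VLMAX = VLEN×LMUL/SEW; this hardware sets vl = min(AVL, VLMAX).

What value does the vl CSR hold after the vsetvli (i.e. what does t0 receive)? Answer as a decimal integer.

vl = 3

VLMAX = (256 × 1/4) / 16 = 4 lanes
vl ← min(3, 4) = 3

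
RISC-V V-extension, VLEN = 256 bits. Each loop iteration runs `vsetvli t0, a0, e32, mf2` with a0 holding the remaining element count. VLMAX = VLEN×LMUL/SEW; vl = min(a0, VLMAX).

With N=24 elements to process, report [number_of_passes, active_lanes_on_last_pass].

[iterations, last_vl] = [6, 4]

VLMAX = VLEN×LMUL/SEW = 256×1/2/32 = 4
N=24: ⌈24/4⌉ = 6 iters; last vl = 24 − 5×4 = 4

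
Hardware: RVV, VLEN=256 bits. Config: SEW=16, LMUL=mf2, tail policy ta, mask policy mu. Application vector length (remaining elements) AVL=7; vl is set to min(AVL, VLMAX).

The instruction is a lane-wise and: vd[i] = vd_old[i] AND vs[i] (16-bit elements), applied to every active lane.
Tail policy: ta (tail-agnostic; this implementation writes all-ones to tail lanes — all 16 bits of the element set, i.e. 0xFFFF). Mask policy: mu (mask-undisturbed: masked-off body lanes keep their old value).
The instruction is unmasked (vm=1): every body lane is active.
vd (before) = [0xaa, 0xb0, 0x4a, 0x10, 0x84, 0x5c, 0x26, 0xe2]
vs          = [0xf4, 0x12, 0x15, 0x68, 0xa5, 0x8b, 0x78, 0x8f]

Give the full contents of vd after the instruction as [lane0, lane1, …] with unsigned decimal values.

vd = [160, 16, 0, 0, 132, 8, 32, 65535]

VLMAX = VLEN×LMUL/SEW = 256×1/2/16 = 8
AVL=7 ≤ VLMAX=8, so vl = 7
  i=0: and(0xaa,0xf4) → 160
  i=1: and(0xb0,0x12) → 16
  i=2: and(0x4a,0x15) → 0
  i=3: and(0x10,0x68) → 0
  i=4: and(0x84,0xa5) → 132
  i=5: and(0x5c,0x8b) → 8
  i=6: and(0x26,0x78) → 32
  i=7: tail/ones → 65535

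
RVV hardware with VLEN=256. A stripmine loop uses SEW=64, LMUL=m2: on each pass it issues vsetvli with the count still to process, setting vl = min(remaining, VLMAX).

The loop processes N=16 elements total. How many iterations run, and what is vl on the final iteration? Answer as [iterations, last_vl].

[iterations, last_vl] = [2, 8]

VLMAX = (256 × 2) / 64 = 8 lanes
iterations = ceil(16/8) = 2; final-pass vl = 8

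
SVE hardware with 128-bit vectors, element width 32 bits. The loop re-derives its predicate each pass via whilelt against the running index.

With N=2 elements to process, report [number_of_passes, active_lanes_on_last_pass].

register lanes = 128/32 = 4
iterations = ceil(2/4) = 1; final-pass vl = 2

[iterations, last_vl] = [1, 2]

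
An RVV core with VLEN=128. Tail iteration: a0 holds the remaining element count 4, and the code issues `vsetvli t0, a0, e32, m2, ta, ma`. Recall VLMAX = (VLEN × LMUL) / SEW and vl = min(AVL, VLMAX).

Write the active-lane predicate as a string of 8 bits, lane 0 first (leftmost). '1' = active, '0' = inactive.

predicate = 11110000

VLMAX = VLEN×LMUL/SEW = 128×2/32 = 8
vl = min(AVL, VLMAX) = min(4, 8) = 4
bits (lane 0 leftmost): 11110000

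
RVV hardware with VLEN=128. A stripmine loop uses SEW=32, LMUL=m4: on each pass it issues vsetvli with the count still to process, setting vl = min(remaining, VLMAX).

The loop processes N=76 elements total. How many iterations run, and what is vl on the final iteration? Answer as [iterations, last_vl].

VLMAX = (128 × 4) / 32 = 16 lanes
N=76: ⌈76/16⌉ = 5 iters; last vl = 76 − 4×16 = 12

[iterations, last_vl] = [5, 12]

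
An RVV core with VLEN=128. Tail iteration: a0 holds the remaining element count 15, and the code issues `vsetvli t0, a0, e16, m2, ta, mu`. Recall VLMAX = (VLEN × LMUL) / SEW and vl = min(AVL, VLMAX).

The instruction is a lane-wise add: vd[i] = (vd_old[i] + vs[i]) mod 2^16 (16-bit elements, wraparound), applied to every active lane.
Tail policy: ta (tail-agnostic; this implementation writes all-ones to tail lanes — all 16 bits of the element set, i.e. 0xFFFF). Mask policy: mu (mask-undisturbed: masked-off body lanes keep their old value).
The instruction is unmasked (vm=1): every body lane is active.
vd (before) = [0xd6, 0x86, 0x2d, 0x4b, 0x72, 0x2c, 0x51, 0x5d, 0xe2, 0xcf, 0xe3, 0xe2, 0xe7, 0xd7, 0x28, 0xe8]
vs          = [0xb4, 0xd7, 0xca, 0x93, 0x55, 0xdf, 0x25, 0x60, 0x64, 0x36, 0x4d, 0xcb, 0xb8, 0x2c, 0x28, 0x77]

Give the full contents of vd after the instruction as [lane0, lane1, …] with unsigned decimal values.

vd = [394, 349, 247, 222, 199, 267, 118, 189, 326, 261, 304, 429, 415, 259, 80, 65535]

lanes per group: 128·2/16 = 16
vl ← min(15, 16) = 15
vd[0] add(0xd6,0xb4) -> 0x18a
vd[1] add(0x86,0xd7) -> 0x15d
vd[2] add(0x2d,0xca) -> 0xf7
vd[3] add(0x4b,0x93) -> 0xde
vd[4] add(0x72,0x55) -> 0xc7
vd[5] add(0x2c,0xdf) -> 0x10b
vd[6] add(0x51,0x25) -> 0x76
vd[7] add(0x5d,0x60) -> 0xbd
vd[8] add(0xe2,0x64) -> 0x146
vd[9] add(0xcf,0x36) -> 0x105
vd[10] add(0xe3,0x4d) -> 0x130
vd[11] add(0xe2,0xcb) -> 0x1ad
vd[12] add(0xe7,0xb8) -> 0x19f
vd[13] add(0xd7,0x2c) -> 0x103
vd[14] add(0x28,0x28) -> 0x50
vd[15] tail/ones -> 0xffff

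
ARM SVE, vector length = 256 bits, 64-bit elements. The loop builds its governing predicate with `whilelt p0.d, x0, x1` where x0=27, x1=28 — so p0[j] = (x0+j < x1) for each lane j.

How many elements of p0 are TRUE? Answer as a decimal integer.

vl = 1

256-bit reg / 64-bit elem → 4 lanes
active while 27+j < 28, i.e. j ∈ [0,1) capped at 4 ⇒ 1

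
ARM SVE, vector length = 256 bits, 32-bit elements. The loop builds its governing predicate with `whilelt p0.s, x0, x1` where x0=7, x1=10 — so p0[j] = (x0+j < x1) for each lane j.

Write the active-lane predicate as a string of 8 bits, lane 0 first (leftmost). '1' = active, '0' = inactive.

lane count: 256 div 32 = 8
whilelt: lane j active iff 7+j < 10 → j < 3 → 3 active
bits (lane 0 leftmost): 11100000

predicate = 11100000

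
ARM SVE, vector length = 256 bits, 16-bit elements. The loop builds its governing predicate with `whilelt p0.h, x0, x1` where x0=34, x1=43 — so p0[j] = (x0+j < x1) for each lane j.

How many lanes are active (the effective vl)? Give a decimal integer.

vl = 9

lane count: 256 div 16 = 16
active while 34+j < 43, i.e. j ∈ [0,9) capped at 16 ⇒ 9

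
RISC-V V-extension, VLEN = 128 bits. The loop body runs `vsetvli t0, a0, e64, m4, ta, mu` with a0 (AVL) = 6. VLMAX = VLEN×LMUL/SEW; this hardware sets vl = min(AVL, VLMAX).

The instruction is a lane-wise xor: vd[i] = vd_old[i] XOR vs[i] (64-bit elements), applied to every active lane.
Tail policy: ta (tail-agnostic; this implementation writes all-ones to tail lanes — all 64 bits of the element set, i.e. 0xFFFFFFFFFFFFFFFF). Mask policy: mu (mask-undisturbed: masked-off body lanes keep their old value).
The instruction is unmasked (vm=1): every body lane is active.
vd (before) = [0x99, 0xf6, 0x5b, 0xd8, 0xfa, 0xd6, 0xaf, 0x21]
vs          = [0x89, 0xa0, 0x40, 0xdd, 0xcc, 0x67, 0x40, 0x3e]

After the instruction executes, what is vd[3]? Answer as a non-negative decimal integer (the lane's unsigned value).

VLMAX = VLEN×LMUL/SEW = 128×4/64 = 8
vl ← min(6, 8) = 6
[0] xor(0x99,0x89) = 0x10
[1] xor(0xf6,0xa0) = 0x56
[2] xor(0x5b,0x40) = 0x1b
[3] xor(0xd8,0xdd) = 0x05
[4] xor(0xfa,0xcc) = 0x36
[5] xor(0xd6,0x67) = 0xb1
[6] tail/ones = 0xffffffffffffffff
[7] tail/ones = 0xffffffffffffffff

vd[3] = 5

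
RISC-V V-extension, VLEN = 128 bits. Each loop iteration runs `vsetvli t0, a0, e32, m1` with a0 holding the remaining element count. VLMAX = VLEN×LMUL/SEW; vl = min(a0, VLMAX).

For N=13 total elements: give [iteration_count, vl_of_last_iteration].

[iterations, last_vl] = [4, 1]

VLMAX = (128 × 1) / 32 = 4 lanes
13 elements at 4/iter → 4 passes, remainder 1 on the last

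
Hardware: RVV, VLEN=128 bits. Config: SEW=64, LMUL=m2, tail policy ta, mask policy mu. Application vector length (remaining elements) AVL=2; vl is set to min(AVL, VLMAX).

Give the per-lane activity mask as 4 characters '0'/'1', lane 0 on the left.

lanes per group: 128·2/64 = 4
vl ← min(2, 4) = 2
bits (lane 0 leftmost): 1100

predicate = 1100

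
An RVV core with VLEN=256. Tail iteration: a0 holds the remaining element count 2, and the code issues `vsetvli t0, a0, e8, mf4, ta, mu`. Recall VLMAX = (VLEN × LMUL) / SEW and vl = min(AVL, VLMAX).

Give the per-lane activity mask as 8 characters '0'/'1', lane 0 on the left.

predicate = 11000000

VLMAX = (256 × 1/4) / 8 = 8 lanes
AVL=2 ≤ VLMAX=8, so vl = 2
bits (lane 0 leftmost): 11000000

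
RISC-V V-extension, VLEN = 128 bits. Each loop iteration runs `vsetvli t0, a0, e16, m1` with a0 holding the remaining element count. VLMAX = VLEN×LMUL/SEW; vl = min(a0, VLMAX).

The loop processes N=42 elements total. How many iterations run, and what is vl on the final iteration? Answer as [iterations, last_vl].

VLMAX = VLEN×LMUL/SEW = 128×1/16 = 8
iterations = ceil(42/8) = 6; final-pass vl = 2

[iterations, last_vl] = [6, 2]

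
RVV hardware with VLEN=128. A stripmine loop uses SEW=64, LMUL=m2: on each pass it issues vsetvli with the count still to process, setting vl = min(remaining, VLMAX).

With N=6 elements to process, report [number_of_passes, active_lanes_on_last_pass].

VLMAX = (128 × 2) / 64 = 4 lanes
N=6: ⌈6/4⌉ = 2 iters; last vl = 6 − 1×4 = 2

[iterations, last_vl] = [2, 2]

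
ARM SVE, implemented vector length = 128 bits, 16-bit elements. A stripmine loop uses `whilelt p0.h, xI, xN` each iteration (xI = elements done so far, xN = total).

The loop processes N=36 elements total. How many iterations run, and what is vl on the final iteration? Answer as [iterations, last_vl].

register lanes = 128/16 = 8
iterations = ceil(36/8) = 5; final-pass vl = 4

[iterations, last_vl] = [5, 4]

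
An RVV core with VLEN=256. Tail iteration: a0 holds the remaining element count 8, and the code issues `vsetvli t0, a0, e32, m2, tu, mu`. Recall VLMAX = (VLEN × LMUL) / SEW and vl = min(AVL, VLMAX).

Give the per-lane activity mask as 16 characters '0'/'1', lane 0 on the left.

predicate = 1111111100000000

lanes per group: 256·2/32 = 16
AVL=8 ≤ VLMAX=16, so vl = 8
bits (lane 0 leftmost): 1111111100000000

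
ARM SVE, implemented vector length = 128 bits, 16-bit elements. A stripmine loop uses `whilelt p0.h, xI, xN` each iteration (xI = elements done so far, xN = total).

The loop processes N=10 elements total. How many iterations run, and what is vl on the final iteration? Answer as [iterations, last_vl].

lane count: 128 div 16 = 8
10 elements at 8/iter → 2 passes, remainder 2 on the last

[iterations, last_vl] = [2, 2]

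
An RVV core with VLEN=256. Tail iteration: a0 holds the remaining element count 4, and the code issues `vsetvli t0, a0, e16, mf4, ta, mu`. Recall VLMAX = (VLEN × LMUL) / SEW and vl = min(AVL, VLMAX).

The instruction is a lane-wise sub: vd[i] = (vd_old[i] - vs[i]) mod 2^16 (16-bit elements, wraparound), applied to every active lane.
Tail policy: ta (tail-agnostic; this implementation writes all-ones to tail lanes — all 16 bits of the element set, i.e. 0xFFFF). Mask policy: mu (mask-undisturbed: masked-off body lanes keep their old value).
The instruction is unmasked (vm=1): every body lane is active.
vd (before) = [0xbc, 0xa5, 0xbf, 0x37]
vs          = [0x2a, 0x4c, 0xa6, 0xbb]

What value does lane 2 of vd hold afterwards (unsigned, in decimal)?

VLMAX = VLEN×LMUL/SEW = 256×1/4/16 = 4
vl = min(AVL, VLMAX) = min(4, 4) = 4
lane  0: sub(0xbc,0x2a) ⇒ 0x92
lane  1: sub(0xa5,0x4c) ⇒ 0x59
lane  2: sub(0xbf,0xa6) ⇒ 0x19
lane  3: sub(0x37,0xbb) ⇒ 0xff7c

vd[2] = 25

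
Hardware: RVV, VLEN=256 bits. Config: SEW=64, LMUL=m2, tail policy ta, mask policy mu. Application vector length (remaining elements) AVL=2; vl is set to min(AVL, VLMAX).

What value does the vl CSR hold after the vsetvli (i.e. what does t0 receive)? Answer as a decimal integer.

VLMAX = VLEN×LMUL/SEW = 256×2/64 = 8
AVL=2 ≤ VLMAX=8, so vl = 2

vl = 2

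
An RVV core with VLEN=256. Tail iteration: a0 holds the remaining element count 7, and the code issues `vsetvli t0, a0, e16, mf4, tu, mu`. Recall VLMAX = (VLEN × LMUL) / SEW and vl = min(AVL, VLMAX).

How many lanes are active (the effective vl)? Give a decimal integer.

VLMAX = (256 × 1/4) / 16 = 4 lanes
vl ← min(7, 4) = 4

vl = 4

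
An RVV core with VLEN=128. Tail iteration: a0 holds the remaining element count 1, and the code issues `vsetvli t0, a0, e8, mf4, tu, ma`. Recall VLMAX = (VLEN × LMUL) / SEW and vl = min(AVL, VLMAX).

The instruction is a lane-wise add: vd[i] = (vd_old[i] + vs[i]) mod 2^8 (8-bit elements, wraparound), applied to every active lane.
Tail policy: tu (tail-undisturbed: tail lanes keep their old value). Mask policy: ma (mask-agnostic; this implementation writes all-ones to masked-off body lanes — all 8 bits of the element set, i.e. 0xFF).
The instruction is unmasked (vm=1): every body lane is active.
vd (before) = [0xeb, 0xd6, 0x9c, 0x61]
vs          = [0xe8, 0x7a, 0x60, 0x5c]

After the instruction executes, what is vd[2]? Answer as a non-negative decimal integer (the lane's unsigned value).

vd[2] = 156

VLMAX = VLEN×LMUL/SEW = 128×1/4/8 = 4
AVL=1 ≤ VLMAX=4, so vl = 1
[0] add(0xeb,0xe8) = 0xd3
[1] tail/keep = 0xd6
[2] tail/keep = 0x9c
[3] tail/keep = 0x61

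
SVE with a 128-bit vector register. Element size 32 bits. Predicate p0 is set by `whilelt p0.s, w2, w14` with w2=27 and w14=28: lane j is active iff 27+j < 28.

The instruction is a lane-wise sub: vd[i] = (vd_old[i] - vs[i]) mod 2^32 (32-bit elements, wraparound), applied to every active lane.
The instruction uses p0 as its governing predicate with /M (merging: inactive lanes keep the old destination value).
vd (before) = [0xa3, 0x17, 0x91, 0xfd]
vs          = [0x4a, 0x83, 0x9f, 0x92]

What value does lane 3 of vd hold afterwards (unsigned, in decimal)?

vd[3] = 253

lane count: 128 div 32 = 4
p0[j] = (27+j < 28); true for j=0..0 → 1 lanes set
  i=0: sub(0xa3,0x4a) → 89
  i=1: tail/keep → 23
  i=2: tail/keep → 145
  i=3: tail/keep → 253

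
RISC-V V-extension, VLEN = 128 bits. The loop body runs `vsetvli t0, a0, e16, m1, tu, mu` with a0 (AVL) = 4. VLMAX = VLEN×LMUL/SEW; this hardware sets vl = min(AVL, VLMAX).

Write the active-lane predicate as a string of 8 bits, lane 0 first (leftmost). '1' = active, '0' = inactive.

VLMAX = (128 × 1) / 16 = 8 lanes
AVL=4 ≤ VLMAX=8, so vl = 4
bits (lane 0 leftmost): 11110000

predicate = 11110000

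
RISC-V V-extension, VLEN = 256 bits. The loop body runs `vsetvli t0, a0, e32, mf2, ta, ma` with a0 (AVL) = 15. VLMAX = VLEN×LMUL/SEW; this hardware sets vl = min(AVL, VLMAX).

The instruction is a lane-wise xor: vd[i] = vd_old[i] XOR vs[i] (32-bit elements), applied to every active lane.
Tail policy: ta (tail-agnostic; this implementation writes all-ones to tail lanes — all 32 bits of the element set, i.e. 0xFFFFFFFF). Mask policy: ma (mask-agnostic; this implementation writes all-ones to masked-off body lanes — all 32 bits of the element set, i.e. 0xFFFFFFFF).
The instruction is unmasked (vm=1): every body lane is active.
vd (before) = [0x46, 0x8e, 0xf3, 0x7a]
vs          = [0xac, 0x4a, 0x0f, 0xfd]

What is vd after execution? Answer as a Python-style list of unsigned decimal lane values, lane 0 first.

lanes per group: 256·1/2/32 = 4
vl ← min(15, 4) = 4
  i=0: xor(0x46,0xac) → 234
  i=1: xor(0x8e,0x4a) → 196
  i=2: xor(0xf3,0x0f) → 252
  i=3: xor(0x7a,0xfd) → 135

vd = [234, 196, 252, 135]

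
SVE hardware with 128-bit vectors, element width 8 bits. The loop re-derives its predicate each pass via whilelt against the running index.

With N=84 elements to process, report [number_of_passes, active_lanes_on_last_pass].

[iterations, last_vl] = [6, 4]

128-bit reg / 8-bit elem → 16 lanes
84 elements at 16/iter → 6 passes, remainder 4 on the last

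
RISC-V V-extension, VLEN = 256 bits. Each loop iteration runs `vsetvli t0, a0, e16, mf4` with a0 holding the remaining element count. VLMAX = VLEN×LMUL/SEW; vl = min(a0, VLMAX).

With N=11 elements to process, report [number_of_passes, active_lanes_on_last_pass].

[iterations, last_vl] = [3, 3]

VLMAX = VLEN×LMUL/SEW = 256×1/4/16 = 4
iterations = ceil(11/4) = 3; final-pass vl = 3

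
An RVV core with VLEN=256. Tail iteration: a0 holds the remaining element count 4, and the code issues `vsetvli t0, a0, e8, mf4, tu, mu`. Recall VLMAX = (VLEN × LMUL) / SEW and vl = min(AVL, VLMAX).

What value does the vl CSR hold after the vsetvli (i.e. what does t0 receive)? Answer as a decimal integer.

vl = 4

VLMAX = VLEN×LMUL/SEW = 256×1/4/8 = 8
AVL=4 ≤ VLMAX=8, so vl = 4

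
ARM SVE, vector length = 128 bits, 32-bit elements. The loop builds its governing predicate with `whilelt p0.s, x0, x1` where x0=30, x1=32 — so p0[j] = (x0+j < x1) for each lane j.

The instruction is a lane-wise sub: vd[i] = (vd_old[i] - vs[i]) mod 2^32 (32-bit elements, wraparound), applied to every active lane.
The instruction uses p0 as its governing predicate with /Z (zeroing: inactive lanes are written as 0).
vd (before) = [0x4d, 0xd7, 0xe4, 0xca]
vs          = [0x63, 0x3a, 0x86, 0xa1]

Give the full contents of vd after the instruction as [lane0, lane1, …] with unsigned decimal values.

register lanes = 128/32 = 4
p0[j] = (30+j < 32); true for j=0..1 → 2 lanes set
  i=0: sub(0x4d,0x63) → 4294967274
  i=1: sub(0xd7,0x3a) → 157
  i=2: tail/zero → 0
  i=3: tail/zero → 0

vd = [4294967274, 157, 0, 0]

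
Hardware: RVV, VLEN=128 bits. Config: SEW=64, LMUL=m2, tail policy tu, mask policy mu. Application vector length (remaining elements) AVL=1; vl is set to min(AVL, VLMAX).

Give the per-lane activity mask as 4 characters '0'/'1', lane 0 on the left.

predicate = 1000

VLMAX = (128 × 2) / 64 = 4 lanes
vl = min(AVL, VLMAX) = min(1, 4) = 1
bits (lane 0 leftmost): 1000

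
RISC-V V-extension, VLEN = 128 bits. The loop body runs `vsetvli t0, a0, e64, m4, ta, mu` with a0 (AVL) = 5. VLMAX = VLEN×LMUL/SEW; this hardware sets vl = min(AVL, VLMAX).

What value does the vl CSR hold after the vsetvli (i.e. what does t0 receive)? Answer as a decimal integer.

vl = 5

lanes per group: 128·4/64 = 8
AVL=5 ≤ VLMAX=8, so vl = 5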